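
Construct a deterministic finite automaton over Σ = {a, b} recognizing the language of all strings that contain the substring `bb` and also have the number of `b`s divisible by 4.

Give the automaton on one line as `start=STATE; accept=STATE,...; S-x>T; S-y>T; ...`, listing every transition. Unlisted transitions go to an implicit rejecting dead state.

start=s0; accept=s7; s0-a>s0; s0-b>s1; s1-a>s2; s1-b>s3; s2-a>s2; s2-b>s4; s3-a>s3; s3-b>s5; s4-a>s6; s4-b>s5; s5-a>s5; s5-b>s7; s6-a>s6; s6-b>s8; s7-a>s7; s7-b>s9; s8-a>s10; s8-b>s7; s9-a>s9; s9-b>s3; s10-a>s10; s10-b>s11; s11-a>s0; s11-b>s9

Run two small machines in parallel and take their product. The first has 3 states tracking whether and how much of `bb` has been seen; the second has 4 states tracking the count of `b`s modulo 4. A product state is a pair (one from each), accepting exactly when both do.
A 12-state machine:
          a    b  
>  s0     s0   s1 
   s1     s2   s3 
   s2     s2   s4 
   s3     s3   s5 
   s4     s6   s5 
   s5     s5   s7 
   s6     s6   s8 
 * s7     s7   s9 
   s8    s10   s7 
   s9     s9   s3 
   s10   s10  s11 
   s11    s0   s9 
(> = start, * = accepting)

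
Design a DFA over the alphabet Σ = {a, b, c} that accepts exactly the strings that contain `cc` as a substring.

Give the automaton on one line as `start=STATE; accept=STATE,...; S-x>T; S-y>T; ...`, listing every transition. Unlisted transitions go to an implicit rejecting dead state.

States q0..q1 record the length of the longest prefix of `cc` that matches the current input suffix. Reaching q2 means `cc` has been seen, and we stay there forever. Accept from q2.
3 states suffice.
        a   b   c  
>  q0   q0  q0  q1 
   q1   q0  q0  q2 
 * q2   q2  q2  q2 
(> = start, * = accepting)

start=q0; accept=q2; q0-a>q0; q0-b>q0; q0-c>q1; q1-a>q0; q1-b>q0; q1-c>q2; q2-a>q2; q2-b>q2; q2-c>q2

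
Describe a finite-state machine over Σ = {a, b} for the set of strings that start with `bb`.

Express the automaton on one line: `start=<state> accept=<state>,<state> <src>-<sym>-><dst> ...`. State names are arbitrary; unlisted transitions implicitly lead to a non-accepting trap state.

start=s0 accept=s2 s0-a->s3 s0-b->s1 s1-a->s3 s1-b->s2 s2-a->s2 s2-b->s2 s3-a->s3 s3-b->s3

Check the first 2 symbols one by one: s0 through s1 record how many have matched `bb` so far; any wrong symbol goes to the dead state s3. After all 2 match we enter the accepting sink s2.
        a   b  
>  s0   s3  s1 
   s1   s3  s2 
 * s2   s2  s2 
   s3   s3  s3 
(> = start, * = accepting)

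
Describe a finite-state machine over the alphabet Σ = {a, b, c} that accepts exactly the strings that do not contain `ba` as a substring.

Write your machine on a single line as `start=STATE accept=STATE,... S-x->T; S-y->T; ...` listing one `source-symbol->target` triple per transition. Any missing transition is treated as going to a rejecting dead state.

This is the complement of 'contains `ba`'. Use the same substring-matching states — S0 through S2 holding how much of `ba` has just been matched — but flip the accepting set: everything except the trap S2 accepts.
        a   b   c  
>* S0   S0  S1  S0 
 * S1   S2  S1  S0 
   S2   S2  S2  S2 
(> = start, * = accepting)

start=S0; accept=S0,S1; S0-a->S0; S0-b->S1; S0-c->S0; S1-a->S2; S1-b->S1; S1-c->S0; S2-a->S2; S2-b->S2; S2-c->S2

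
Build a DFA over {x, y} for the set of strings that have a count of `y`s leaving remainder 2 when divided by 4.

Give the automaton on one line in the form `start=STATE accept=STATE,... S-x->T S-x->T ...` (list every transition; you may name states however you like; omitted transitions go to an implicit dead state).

start=A accept=C A-x->A A-y->B B-x->B B-y->C C-x->C C-y->D D-x->D D-y->A

Keep the running count of `y`s modulo 4: each `y` advances along the cycle A → B → C → D → A while other symbols loop. Accept at C.
4 states suffice.
       x  y 
>  A   A  B 
   B   B  C 
 * C   C  D 
   D   D  A 
(> = start, * = accepting)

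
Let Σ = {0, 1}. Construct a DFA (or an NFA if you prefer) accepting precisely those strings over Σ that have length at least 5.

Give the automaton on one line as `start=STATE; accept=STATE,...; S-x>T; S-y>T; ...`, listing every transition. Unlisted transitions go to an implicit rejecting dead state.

start=q0; accept=q5,q6; q0-0>q1; q0-1>q1; q1-0>q2; q1-1>q2; q2-0>q3; q2-1>q3; q3-0>q4; q3-1>q4; q4-0>q5; q4-1>q5; q5-0>q6; q5-1>q6; q6-0>q6; q6-1>q6

We only need to distinguish lengths 0, 1, …, 5, and '>5'. Chain q0 → q1 → q2 → q3 → q4 → q5 → q6 on every symbol, with q6 looping. Accepting states: {q5, q6}.
With 7 states:
        0   1  
>  q0   q1  q1 
   q1   q2  q2 
   q2   q3  q3 
   q3   q4  q4 
   q4   q5  q5 
 * q5   q6  q6 
 * q6   q6  q6 
(> = start, * = accepting)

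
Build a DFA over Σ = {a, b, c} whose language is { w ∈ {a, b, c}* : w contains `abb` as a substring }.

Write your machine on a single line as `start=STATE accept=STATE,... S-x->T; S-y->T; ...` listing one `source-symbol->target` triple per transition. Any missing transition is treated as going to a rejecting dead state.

start=s0; accept=s3; s0-a->s1; s0-b->s0; s0-c->s0; s1-a->s1; s1-b->s2; s1-c->s0; s2-a->s1; s2-b->s3; s2-c->s0; s3-a->s3; s3-b->s3; s3-c->s3

Track how much of `abb` has been matched so far: state s0 is no progress, s3 is the absorbing accept state reached once `abb` has occurred. Intermediate states record partial matches; on a mismatch, fall back to the longest reusable overlap.
With 4 states:
        a   b   c  
>  s0   s1  s0  s0 
   s1   s1  s2  s0 
   s2   s1  s3  s0 
 * s3   s3  s3  s3 
(> = start, * = accepting)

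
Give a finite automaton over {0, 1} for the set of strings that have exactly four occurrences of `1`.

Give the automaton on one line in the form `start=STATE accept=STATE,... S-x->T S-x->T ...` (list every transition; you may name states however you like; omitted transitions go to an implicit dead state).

Count `1`s, saturating at 5: states q0 through q4 mean 0 through 4 `1`s seen; q5 means more than 4. Each `1` increments (capped at q5); other symbols loop. Accept from {q4}.
With 6 states:
        0   1  
>  q0   q0  q1 
   q1   q1  q2 
   q2   q2  q3 
   q3   q3  q4 
 * q4   q4  q5 
   q5   q5  q5 
(> = start, * = accepting)

start=q0 accept=q4 q0-0->q0 q0-1->q1 q1-0->q1 q1-1->q2 q2-0->q2 q2-1->q3 q3-0->q3 q3-1->q4 q4-0->q4 q4-1->q5 q5-0->q5 q5-1->q5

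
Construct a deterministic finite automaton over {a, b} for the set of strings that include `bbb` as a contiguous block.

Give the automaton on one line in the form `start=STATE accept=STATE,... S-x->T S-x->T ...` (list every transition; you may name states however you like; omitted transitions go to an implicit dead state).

Track how much of `bbb` has been matched so far: state q0 is no progress, q3 is the absorbing accept state reached once `bbb` has occurred. Intermediate states record partial matches; on a mismatch, fall back to the longest reusable overlap.
        a   b  
>  q0   q0  q1 
   q1   q0  q2 
   q2   q0  q3 
 * q3   q3  q3 
(> = start, * = accepting)

start=q0 accept=q3 q0-a->q0 q0-b->q1 q1-a->q0 q1-b->q2 q2-a->q0 q2-b->q3 q3-a->q3 q3-b->q3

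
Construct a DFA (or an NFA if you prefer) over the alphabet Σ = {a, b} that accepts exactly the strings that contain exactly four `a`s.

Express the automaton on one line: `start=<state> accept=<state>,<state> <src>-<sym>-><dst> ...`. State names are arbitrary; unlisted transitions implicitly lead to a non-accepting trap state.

Count `a`s, saturating at 5: states S0 through S4 mean 0 through 4 `a`s seen; S5 means more than 4. Each `a` increments (capped at S5); other symbols loop. Accept from {S4}.
        a   b  
>  S0   S1  S0 
   S1   S2  S1 
   S2   S3  S2 
   S3   S4  S3 
 * S4   S5  S4 
   S5   S5  S5 
(> = start, * = accepting)

start=S0 accept=S4 S0-a->S1 S0-b->S0 S1-a->S2 S1-b->S1 S2-a->S3 S2-b->S2 S3-a->S4 S3-b->S3 S4-a->S5 S4-b->S4 S5-a->S5 S5-b->S5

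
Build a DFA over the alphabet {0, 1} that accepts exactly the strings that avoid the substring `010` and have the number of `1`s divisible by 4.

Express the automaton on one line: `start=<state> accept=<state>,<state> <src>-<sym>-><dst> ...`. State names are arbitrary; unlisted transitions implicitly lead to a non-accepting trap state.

start=S0 accept=S0,S1,S14 S0-0->S1 S0-1->S2 S1-0->S1 S1-1->S3 S2-0->S4 S2-1->S5 S3-0->S6 S3-1->S5 S4-0->S4 S4-1->S7 S5-0->S8 S5-1->S9 S6-0->S6 S6-1->S10 S7-0->S10 S7-1->S9 S8-0->S8 S8-1->S11 S9-0->S12 S9-1->S0 S10-0->S10 S10-1->S13 S11-0->S13 S11-1->S0 S12-0->S12 S12-1->S14 S13-0->S13 S13-1->S15 S14-0->S15 S14-1->S2 S15-0->S15 S15-1->S6

Build one automaton per condition and run them in lockstep. One (4 states) tracks partial matches of the forbidden pattern `010`; the other (4 states) tracks the count of `1`s modulo 4. Each combined state is a pair, one component from each; accept when both components accept.
16 states suffice.
          0    1  
>* S0     S1   S2 
 * S1     S1   S3 
   S2     S4   S5 
   S3     S6   S5 
   S4     S4   S7 
   S5     S8   S9 
   S6     S6  S10 
   S7    S10   S9 
   S8     S8  S11 
   S9    S12   S0 
   S10   S10  S13 
   S11   S13   S0 
   S12   S12  S14 
   S13   S13  S15 
 * S14   S15   S2 
   S15   S15   S6 
(> = start, * = accepting)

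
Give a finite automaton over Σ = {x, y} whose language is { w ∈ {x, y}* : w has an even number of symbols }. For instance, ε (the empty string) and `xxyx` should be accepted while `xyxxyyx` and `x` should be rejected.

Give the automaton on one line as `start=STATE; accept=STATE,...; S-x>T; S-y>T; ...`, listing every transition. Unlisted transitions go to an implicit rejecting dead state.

Count input length modulo 2: every symbol advances one step around the cycle q0 → q1 → q0. Accept at q0.
A 2-state machine:
        x   y  
>* q0   q1  q1 
   q1   q0  q0 
(> = start, * = accepting)

start=q0; accept=q0; q0-x>q1; q0-y>q1; q1-x>q0; q1-y>q0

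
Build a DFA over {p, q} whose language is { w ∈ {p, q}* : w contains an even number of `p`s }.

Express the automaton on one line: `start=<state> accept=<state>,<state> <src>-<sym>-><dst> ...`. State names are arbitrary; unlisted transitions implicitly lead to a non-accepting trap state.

start=s0 accept=s0 s0-p->s1 s0-q->s0 s1-p->s0 s1-q->s1

The only thing that matters is how many `p`s have appeared, reduced mod 2. Use one state per residue: s0 for 0, …, s1 for 1. Reading `p` moves to the next residue; anything else stays put. s0 is accepting.
2 states suffice.
        p   q  
>* s0   s1  s0 
   s1   s0  s1 
(> = start, * = accepting)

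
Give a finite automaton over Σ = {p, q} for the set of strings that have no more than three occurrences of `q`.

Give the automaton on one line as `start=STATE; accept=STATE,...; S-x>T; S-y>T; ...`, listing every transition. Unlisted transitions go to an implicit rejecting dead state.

Only the number of `q`s matters, and only up to 4. Make a chain S0 → S1 → S2 → S3 → S4 advanced by each `q` (with S4 absorbing); every other symbol self-loops. The accepting set is {S0, S1, S2, S3}.
5 states suffice.
        p   q  
>* S0   S0  S1 
 * S1   S1  S2 
 * S2   S2  S3 
 * S3   S3  S4 
   S4   S4  S4 
(> = start, * = accepting)

start=S0; accept=S0,S1,S2,S3; S0-p>S0; S0-q>S1; S1-p>S1; S1-q>S2; S2-p>S2; S2-q>S3; S3-p>S3; S3-q>S4; S4-p>S4; S4-q>S4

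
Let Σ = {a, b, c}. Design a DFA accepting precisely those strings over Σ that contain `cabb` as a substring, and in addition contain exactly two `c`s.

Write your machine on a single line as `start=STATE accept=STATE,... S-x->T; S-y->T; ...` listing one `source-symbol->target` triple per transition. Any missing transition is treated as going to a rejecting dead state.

Run two small machines in parallel and take their product. The first has 5 states tracking whether and how much of `cabb` has been seen; the second has 4 states tracking the count of `c`s, saturating at 3. A product state is a pair (one from each), accepting exactly when both do. After merging equivalent states the machine shrinks.
11 states suffice.
          a    b    c  
>  S0     S0   S0   S1 
   S1     S2   S3   S4 
   S2     S3   S5   S4 
   S3     S3   S3   S4 
   S4     S6   S7   S7 
   S5     S3   S8   S4 
   S6     S7   S9   S7 
   S7     S7   S7   S7 
   S8     S8   S8  S10 
   S9     S7  S10   S7 
 * S10   S10  S10   S7 
(> = start, * = accepting)

start=S0; accept=S10; S0-a->S0; S0-b->S0; S0-c->S1; S1-a->S2; S1-b->S3; S1-c->S4; S2-a->S3; S2-b->S5; S2-c->S4; S3-a->S3; S3-b->S3; S3-c->S4; S4-a->S6; S4-b->S7; S4-c->S7; S5-a->S3; S5-b->S8; S5-c->S4; S6-a->S7; S6-b->S9; S6-c->S7; S7-a->S7; S7-b->S7; S7-c->S7; S8-a->S8; S8-b->S8; S8-c->S10; S9-a->S7; S9-b->S10; S9-c->S7; S10-a->S10; S10-b->S10; S10-c->S7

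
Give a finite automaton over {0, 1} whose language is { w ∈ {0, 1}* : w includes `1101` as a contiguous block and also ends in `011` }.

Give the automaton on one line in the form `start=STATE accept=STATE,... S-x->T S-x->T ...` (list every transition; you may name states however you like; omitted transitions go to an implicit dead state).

start=s0 accept=s6 s0-0->s0 s0-1->s1 s1-0->s0 s1-1->s2 s2-0->s3 s2-1->s2 s3-0->s0 s3-1->s4 s4-0->s5 s4-1->s6 s5-0->s5 s5-1->s4 s6-0->s5 s6-1->s7 s7-0->s5 s7-1->s7

Run two small machines in parallel and take their product. One (5 states) tracks whether and how much of `1101` has been seen; the other (4 states) tracks how much of the suffix `011` has currently been matched. Each combined state is a pair, one component from each; accept when both components accept. After merging equivalent states the machine shrinks.
With 8 states:
        0   1  
>  s0   s0  s1 
   s1   s0  s2 
   s2   s3  s2 
   s3   s0  s4 
   s4   s5  s6 
   s5   s5  s4 
 * s6   s5  s7 
   s7   s5  s7 
(> = start, * = accepting)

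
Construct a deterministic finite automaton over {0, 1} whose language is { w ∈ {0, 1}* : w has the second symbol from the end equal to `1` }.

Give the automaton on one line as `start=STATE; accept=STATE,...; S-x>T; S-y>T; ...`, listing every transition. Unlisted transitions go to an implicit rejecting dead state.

start=S0; accept=S5,S6; S0-0>S1; S0-1>S2; S1-0>S3; S1-1>S4; S2-0>S5; S2-1>S6; S3-0>S3; S3-1>S4; S4-0>S5; S4-1>S6; S5-0>S3; S5-1>S4; S6-0>S5; S6-1>S6

A DFA must remember the last 2 symbols (since which symbol is second-to-last isn't known until the input ends). Use one state per possible window of the last ≤2 symbols; accept from those whose window starts with `1`.
A 7-state machine:
        0   1  
>  S0   S1  S2 
   S1   S3  S4 
   S2   S5  S6 
   S3   S3  S4 
   S4   S5  S6 
 * S5   S3  S4 
 * S6   S5  S6 
(> = start, * = accepting)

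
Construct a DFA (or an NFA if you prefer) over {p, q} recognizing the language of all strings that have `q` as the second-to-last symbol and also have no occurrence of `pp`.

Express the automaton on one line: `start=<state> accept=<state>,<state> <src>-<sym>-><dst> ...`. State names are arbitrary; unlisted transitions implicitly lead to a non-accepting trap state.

start=S0 accept=S4,S5 S0-p->S1 S0-q->S2 S1-p->S3 S1-q->S2 S2-p->S4 S2-q->S5 S3-p->S3 S3-q->S3 S4-p->S3 S4-q->S2 S5-p->S4 S5-q->S5

Handle the two conditions separately and then intersect. One (7 states) tracks the last 2 symbols read; the other (3 states) tracks partial matches of the forbidden pattern `pp`. Each combined state is a pair, one component from each; accept when both components accept. After merging equivalent states the machine shrinks.
        p   q  
>  S0   S1  S2 
   S1   S3  S2 
   S2   S4  S5 
   S3   S3  S3 
 * S4   S3  S2 
 * S5   S4  S5 
(> = start, * = accepting)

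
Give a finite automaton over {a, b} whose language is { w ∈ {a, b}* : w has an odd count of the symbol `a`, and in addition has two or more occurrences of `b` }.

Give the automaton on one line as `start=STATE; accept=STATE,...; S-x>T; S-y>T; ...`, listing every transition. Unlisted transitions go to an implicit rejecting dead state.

Build one automaton per condition and run them in lockstep. One (2 states) tracks the count of `a`s modulo 2; the other (4 states) tracks the count of `b`s, saturating at 3. Each combined state is a pair, one component from each; accept when both components accept. After merging equivalent states the machine shrinks.
6 states suffice.
        a   b  
>  q0   q1  q2 
   q1   q0  q3 
   q2   q3  q4 
   q3   q2  q5 
   q4   q5  q4 
 * q5   q4  q5 
(> = start, * = accepting)

start=q0; accept=q5; q0-a>q1; q0-b>q2; q1-a>q0; q1-b>q3; q2-a>q3; q2-b>q4; q3-a>q2; q3-b>q5; q4-a>q5; q4-b>q4; q5-a>q4; q5-b>q5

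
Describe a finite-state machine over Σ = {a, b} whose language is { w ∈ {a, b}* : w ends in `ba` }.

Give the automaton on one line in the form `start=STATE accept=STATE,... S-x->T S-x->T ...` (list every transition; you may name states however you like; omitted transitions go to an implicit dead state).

start=s0 accept=s2 s0-a->s0 s0-b->s1 s1-a->s2 s1-b->s1 s2-a->s0 s2-b->s1

Let each state record the length of the longest suffix of the input read so far that is also a prefix of `ba`. s1 means the last symbol is `b`; s2 means the last 2 symbols are `ba`. Accept only at s2, where the string currently ends in `ba`.
A 3-state machine:
        a   b  
>  s0   s0  s1 
   s1   s2  s1 
 * s2   s0  s1 
(> = start, * = accepting)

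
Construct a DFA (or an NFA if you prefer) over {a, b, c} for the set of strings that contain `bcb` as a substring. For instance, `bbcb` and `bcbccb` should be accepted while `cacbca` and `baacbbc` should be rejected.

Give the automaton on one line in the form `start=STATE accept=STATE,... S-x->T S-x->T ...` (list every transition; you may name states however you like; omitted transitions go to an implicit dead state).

States q0..q2 record the length of the longest prefix of `bcb` that matches the current input suffix. Reaching q3 means `bcb` has been seen, and we stay there forever. Accept from q3.
A 4-state machine:
        a   b   c  
>  q0   q0  q1  q0 
   q1   q0  q1  q2 
   q2   q0  q3  q0 
 * q3   q3  q3  q3 
(> = start, * = accepting)

start=q0 accept=q3 q0-a->q0 q0-b->q1 q0-c->q0 q1-a->q0 q1-b->q1 q1-c->q2 q2-a->q0 q2-b->q3 q2-c->q0 q3-a->q3 q3-b->q3 q3-c->q3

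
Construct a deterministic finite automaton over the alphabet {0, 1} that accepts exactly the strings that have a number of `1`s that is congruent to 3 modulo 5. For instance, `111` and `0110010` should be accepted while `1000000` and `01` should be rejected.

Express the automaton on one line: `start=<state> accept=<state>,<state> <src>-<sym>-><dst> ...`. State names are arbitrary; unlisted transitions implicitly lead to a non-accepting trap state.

start=A accept=D A-0->A A-1->B B-0->B B-1->C C-0->C C-1->D D-0->D D-1->E E-0->E E-1->A

The only thing that matters is how many `1`s have appeared, reduced mod 5. Use one state per residue: A for 0, …, E for 4. Reading `1` moves to the next residue; anything else stays put. D is accepting.
With 5 states:
       0  1 
>  A   A  B 
   B   B  C 
   C   C  D 
 * D   D  E 
   E   E  A 
(> = start, * = accepting)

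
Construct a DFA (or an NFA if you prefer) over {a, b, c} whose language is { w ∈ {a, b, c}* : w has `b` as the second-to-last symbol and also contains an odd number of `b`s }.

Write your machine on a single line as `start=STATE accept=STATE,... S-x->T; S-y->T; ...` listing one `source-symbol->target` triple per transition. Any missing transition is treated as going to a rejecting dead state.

start=s0; accept=s2,s5; s0-a->s0; s0-b->s1; s0-c->s0; s1-a->s2; s1-b->s3; s1-c->s2; s2-a->s4; s2-b->s3; s2-c->s4; s3-a->s0; s3-b->s5; s3-c->s0; s4-a->s4; s4-b->s3; s4-c->s4; s5-a->s2; s5-b->s3; s5-c->s2

Build one automaton per condition and run them in lockstep. The first has 13 states tracking the last 2 symbols read; the second has 2 states tracking the count of `b`s modulo 2. A product state is a pair (one from each), accepting exactly when both do. Minimizing collapses redundant product states.
        a   b   c  
>  s0   s0  s1  s0 
   s1   s2  s3  s2 
 * s2   s4  s3  s4 
   s3   s0  s5  s0 
   s4   s4  s3  s4 
 * s5   s2  s3  s2 
(> = start, * = accepting)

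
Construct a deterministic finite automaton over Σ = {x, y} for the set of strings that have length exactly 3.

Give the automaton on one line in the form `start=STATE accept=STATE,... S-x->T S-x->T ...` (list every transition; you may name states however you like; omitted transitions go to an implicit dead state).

start=q0 accept=q3 q0-x->q1 q0-y->q1 q1-x->q2 q1-y->q2 q2-x->q3 q2-y->q3 q3-x->q4 q3-y->q4 q4-x->q4 q4-y->q4

Count input length up to 4: every symbol moves from q0 toward q4, which means 'more than 3' and absorbs. Accept from {q3}.
With 5 states:
        x   y  
>  q0   q1  q1 
   q1   q2  q2 
   q2   q3  q3 
 * q3   q4  q4 
   q4   q4  q4 
(> = start, * = accepting)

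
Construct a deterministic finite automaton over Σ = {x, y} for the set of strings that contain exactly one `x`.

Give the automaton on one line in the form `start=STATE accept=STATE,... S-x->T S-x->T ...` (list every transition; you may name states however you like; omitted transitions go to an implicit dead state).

start=s0 accept=s1 s0-x->s1 s0-y->s0 s1-x->s2 s1-y->s1 s2-x->s2 s2-y->s2

Only the number of `x`s matters, and only up to 2. Make a chain s0 → s1 → s2 advanced by each `x` (with s2 absorbing); every other symbol self-loops. The accepting set is {s1}.
With 3 states:
        x   y  
>  s0   s1  s0 
 * s1   s2  s1 
   s2   s2  s2 
(> = start, * = accepting)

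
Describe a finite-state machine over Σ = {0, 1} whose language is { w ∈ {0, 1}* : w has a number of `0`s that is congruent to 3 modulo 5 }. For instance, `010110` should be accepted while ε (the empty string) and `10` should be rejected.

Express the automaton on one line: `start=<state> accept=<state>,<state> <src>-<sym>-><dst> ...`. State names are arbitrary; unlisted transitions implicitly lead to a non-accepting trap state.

start=q0 accept=q3 q0-0->q1 q0-1->q0 q1-0->q2 q1-1->q1 q2-0->q3 q2-1->q2 q3-0->q4 q3-1->q3 q4-0->q0 q4-1->q4

Keep the running count of `0`s modulo 5: each `0` advances along the cycle q0 → q1 → q2 → q3 → q4 → q0 while other symbols loop. Accept at q3.
        0   1  
>  q0   q1  q0 
   q1   q2  q1 
   q2   q3  q2 
 * q3   q4  q3 
   q4   q0  q4 
(> = start, * = accepting)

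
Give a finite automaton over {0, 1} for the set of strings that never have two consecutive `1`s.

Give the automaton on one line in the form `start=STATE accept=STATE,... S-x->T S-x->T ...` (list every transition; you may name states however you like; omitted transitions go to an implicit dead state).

start=s0 accept=s0,s1 s0-0->s0 s0-1->s1 s1-0->s0 s1-1->s2 s2-0->s2 s2-1->s2

This is the complement of 'contains `11`'. Use the same substring-matching states — s0 through s2 holding how much of `11` has just been matched — but flip the accepting set: everything except the trap s2 accepts.
3 states suffice.
        0   1  
>* s0   s0  s1 
 * s1   s0  s2 
   s2   s2  s2 
(> = start, * = accepting)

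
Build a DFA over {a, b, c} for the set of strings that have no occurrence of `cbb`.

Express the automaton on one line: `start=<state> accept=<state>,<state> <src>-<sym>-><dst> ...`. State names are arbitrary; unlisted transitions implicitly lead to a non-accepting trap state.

start=q0 accept=q0,q1,q2 q0-a->q0 q0-b->q0 q0-c->q1 q1-a->q0 q1-b->q2 q1-c->q1 q2-a->q0 q2-b->q3 q2-c->q1 q3-a->q3 q3-b->q3 q3-c->q3

Track partial matches of the forbidden pattern `cbb`. State q3 is a dead state reached once `cbb` has occurred; every other state accepts. q0 means no part of `cbb` is currently matched.
A 4-state machine:
        a   b   c  
>* q0   q0  q0  q1 
 * q1   q0  q2  q1 
 * q2   q0  q3  q1 
   q3   q3  q3  q3 
(> = start, * = accepting)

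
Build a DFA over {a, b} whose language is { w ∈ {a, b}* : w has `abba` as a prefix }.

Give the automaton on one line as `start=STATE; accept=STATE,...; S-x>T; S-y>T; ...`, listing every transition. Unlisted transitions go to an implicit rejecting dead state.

Walk along `abba` while the input agrees: from q0 take `a` to q1, and so on. Any deviation drops to the rejecting sink q5. Once q4 is reached the prefix is confirmed and every continuation is accepted.
6 states suffice.
        a   b  
>  q0   q1  q5 
   q1   q5  q2 
   q2   q5  q3 
   q3   q4  q5 
 * q4   q4  q4 
   q5   q5  q5 
(> = start, * = accepting)

start=q0; accept=q4; q0-a>q1; q0-b>q5; q1-a>q5; q1-b>q2; q2-a>q5; q2-b>q3; q3-a>q4; q3-b>q5; q4-a>q4; q4-b>q4; q5-a>q5; q5-b>q5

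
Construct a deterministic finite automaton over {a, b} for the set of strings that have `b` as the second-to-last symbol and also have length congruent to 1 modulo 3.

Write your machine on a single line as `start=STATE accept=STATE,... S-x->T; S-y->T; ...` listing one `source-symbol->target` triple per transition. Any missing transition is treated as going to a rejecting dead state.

start=S0; accept=S13,S14; S0-a->S1; S0-b->S2; S1-a->S3; S1-b->S4; S2-a->S5; S2-b->S6; S3-a->S7; S3-b->S8; S4-a->S9; S4-b->S10; S5-a->S7; S5-b->S8; S6-a->S9; S6-b->S10; S7-a->S11; S7-b->S12; S8-a->S13; S8-b->S14; S9-a->S11; S9-b->S12; S10-a->S13; S10-b->S14; S11-a->S3; S11-b->S4; S12-a->S5; S12-b->S6; S13-a->S3; S13-b->S4; S14-a->S5; S14-b->S6

Handle the two conditions separately and then intersect. The first has 7 states tracking the last 2 symbols read; the second has 3 states tracking the input length modulo 3. A product state is a pair (one from each), accepting exactly when both do.
          a    b  
>  S0     S1   S2 
   S1     S3   S4 
   S2     S5   S6 
   S3     S7   S8 
   S4     S9  S10 
   S5     S7   S8 
   S6     S9  S10 
   S7    S11  S12 
   S8    S13  S14 
   S9    S11  S12 
   S10   S13  S14 
   S11    S3   S4 
   S12    S5   S6 
 * S13    S3   S4 
 * S14    S5   S6 
(> = start, * = accepting)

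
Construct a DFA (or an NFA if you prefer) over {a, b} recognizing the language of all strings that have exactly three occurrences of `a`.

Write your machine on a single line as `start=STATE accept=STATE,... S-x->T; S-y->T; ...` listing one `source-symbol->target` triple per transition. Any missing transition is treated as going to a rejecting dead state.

Count `a`s, saturating at 4: states s0 through s3 mean 0 through 3 `a`s seen; s4 means more than 3. Each `a` increments (capped at s4); other symbols loop. Accept from {s3}.
With 5 states:
        a   b  
>  s0   s1  s0 
   s1   s2  s1 
   s2   s3  s2 
 * s3   s4  s3 
   s4   s4  s4 
(> = start, * = accepting)

start=s0; accept=s3; s0-a->s1; s0-b->s0; s1-a->s2; s1-b->s1; s2-a->s3; s2-b->s2; s3-a->s4; s3-b->s3; s4-a->s4; s4-b->s4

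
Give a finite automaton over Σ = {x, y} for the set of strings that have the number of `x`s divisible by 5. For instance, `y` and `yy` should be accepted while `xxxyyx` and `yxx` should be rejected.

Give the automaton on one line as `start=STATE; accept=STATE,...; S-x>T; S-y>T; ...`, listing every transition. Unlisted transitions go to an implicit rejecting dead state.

Keep the running count of `x`s modulo 5: each `x` advances along the cycle A → B → C → D → E → A while other symbols loop. Accept at A.
5 states suffice.
       x  y 
>* A   B  A 
   B   C  B 
   C   D  C 
   D   E  D 
   E   A  E 
(> = start, * = accepting)

start=A; accept=A; A-x>B; A-y>A; B-x>C; B-y>B; C-x>D; C-y>C; D-x>E; D-y>D; E-x>A; E-y>E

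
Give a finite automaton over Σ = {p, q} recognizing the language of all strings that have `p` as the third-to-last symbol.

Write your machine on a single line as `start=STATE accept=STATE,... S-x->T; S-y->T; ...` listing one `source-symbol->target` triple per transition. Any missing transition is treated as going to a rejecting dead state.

start=A; accept=H,I,J,K; A-p->B; A-q->C; B-p->D; B-q->E; C-p->F; C-q->G; D-p->H; D-q->I; E-p->J; E-q->K; F-p->L; F-q->M; G-p->N; G-q->O; H-p->H; H-q->I; I-p->J; I-q->K; J-p->L; J-q->M; K-p->N; K-q->O; L-p->H; L-q->I; M-p->J; M-q->K; N-p->L; N-q->M; O-p->N; O-q->O

A DFA must remember the last 3 symbols (since which symbol is third-to-last isn't known until the input ends). Use one state per possible window of the last ≤3 symbols; accept from those whose window starts with `p`.
With 15 states:
       p  q 
>  A   B  C 
   B   D  E 
   C   F  G 
   D   H  I 
   E   J  K 
   F   L  M 
   G   N  O 
 * H   H  I 
 * I   J  K 
 * J   L  M 
 * K   N  O 
   L   H  I 
   M   J  K 
   N   L  M 
   O   N  O 
(> = start, * = accepting)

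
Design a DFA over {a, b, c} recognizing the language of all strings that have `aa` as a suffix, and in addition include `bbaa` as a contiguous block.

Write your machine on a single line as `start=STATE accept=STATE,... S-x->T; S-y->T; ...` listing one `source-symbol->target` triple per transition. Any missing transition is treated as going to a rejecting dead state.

start=q0; accept=q6; q0-a->q1; q0-b->q2; q0-c->q0; q1-a->q3; q1-b->q2; q1-c->q0; q2-a->q1; q2-b->q4; q2-c->q0; q3-a->q3; q3-b->q2; q3-c->q0; q4-a->q5; q4-b->q4; q4-c->q0; q5-a->q6; q5-b->q2; q5-c->q0; q6-a->q6; q6-b->q7; q6-c->q7; q7-a->q8; q7-b->q7; q7-c->q7; q8-a->q6; q8-b->q7; q8-c->q7

Build one automaton per condition and run them in lockstep. The first has 3 states tracking how much of the suffix `aa` has currently been matched; the second has 5 states tracking whether and how much of `bbaa` has been seen. A product state is a pair (one from each), accepting exactly when both do.
9 states suffice.
        a   b   c  
>  q0   q1  q2  q0 
   q1   q3  q2  q0 
   q2   q1  q4  q0 
   q3   q3  q2  q0 
   q4   q5  q4  q0 
   q5   q6  q2  q0 
 * q6   q6  q7  q7 
   q7   q8  q7  q7 
   q8   q6  q7  q7 
(> = start, * = accepting)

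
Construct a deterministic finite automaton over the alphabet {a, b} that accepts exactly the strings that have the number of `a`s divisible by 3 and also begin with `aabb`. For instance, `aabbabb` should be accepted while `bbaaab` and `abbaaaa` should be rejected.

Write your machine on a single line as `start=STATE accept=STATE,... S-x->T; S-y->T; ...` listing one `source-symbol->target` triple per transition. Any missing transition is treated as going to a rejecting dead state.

start=q0; accept=q6; q0-a->q1; q0-b->q2; q1-a->q3; q1-b->q2; q2-a->q2; q2-b->q2; q3-a->q2; q3-b->q4; q4-a->q2; q4-b->q5; q5-a->q6; q5-b->q5; q6-a->q7; q6-b->q6; q7-a->q5; q7-b->q7

Handle the two conditions separately and then intersect. The first has 3 states tracking the count of `a`s modulo 3; the second has 6 states tracking whether the input so far still matches the prefix `aabb`. A product state is a pair (one from each), accepting exactly when both do. After merging equivalent states the machine shrinks.
        a   b  
>  q0   q1  q2 
   q1   q3  q2 
   q2   q2  q2 
   q3   q2  q4 
   q4   q2  q5 
   q5   q6  q5 
 * q6   q7  q6 
   q7   q5  q7 
(> = start, * = accepting)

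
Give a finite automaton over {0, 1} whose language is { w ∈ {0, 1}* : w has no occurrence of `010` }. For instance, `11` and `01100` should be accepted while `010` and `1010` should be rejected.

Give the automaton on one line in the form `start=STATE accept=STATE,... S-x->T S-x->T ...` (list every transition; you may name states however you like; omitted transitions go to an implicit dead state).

This is the complement of 'contains `010`'. Use the same substring-matching states — q0 through q3 holding how much of `010` has just been matched — but flip the accepting set: everything except the trap q3 accepts.
A 4-state machine:
        0   1  
>* q0   q1  q0 
 * q1   q1  q2 
 * q2   q3  q0 
   q3   q3  q3 
(> = start, * = accepting)

start=q0 accept=q0,q1,q2 q0-0->q1 q0-1->q0 q1-0->q1 q1-1->q2 q2-0->q3 q2-1->q0 q3-0->q3 q3-1->q3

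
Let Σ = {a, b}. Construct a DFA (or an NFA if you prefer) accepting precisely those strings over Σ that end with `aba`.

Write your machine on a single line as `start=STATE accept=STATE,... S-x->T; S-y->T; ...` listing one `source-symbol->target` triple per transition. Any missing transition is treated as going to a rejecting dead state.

Remember how much of `aba` the current input suffix matches. State q0 means no match yet; q1 means the last symbol is `a`; q2 means the last 2 symbols are `ab`; q3 means the last 3 symbols are `aba`. Only q3 accepts. On a mismatch, fall back to the longest proper suffix that is still a prefix of `aba`.
4 states suffice.
        a   b  
>  q0   q1  q0 
   q1   q1  q2 
   q2   q3  q0 
 * q3   q1  q2 
(> = start, * = accepting)

start=q0; accept=q3; q0-a->q1; q0-b->q0; q1-a->q1; q1-b->q2; q2-a->q3; q2-b->q0; q3-a->q1; q3-b->q2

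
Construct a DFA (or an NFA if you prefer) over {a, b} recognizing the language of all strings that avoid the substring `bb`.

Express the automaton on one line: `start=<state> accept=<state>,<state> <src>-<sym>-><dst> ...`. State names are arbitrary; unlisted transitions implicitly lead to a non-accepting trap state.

start=s0 accept=s0,s1 s0-a->s0 s0-b->s1 s1-a->s0 s1-b->s2 s2-a->s2 s2-b->s2

This is the complement of 'contains `bb`'. Use the same substring-matching states — s0 through s2 holding how much of `bb` has just been matched — but flip the accepting set: everything except the trap s2 accepts.
A 3-state machine:
        a   b  
>* s0   s0  s1 
 * s1   s0  s2 
   s2   s2  s2 
(> = start, * = accepting)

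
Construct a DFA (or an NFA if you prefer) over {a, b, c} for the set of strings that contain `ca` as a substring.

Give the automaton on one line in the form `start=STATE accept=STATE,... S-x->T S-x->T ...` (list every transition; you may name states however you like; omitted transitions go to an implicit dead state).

start=q0 accept=q2 q0-a->q0 q0-b->q0 q0-c->q1 q1-a->q2 q1-b->q0 q1-c->q1 q2-a->q2 q2-b->q2 q2-c->q2

Track how much of `ca` has been matched so far: state q0 is no progress, q2 is the absorbing accept state reached once `ca` has occurred. Intermediate states record partial matches; on a mismatch, fall back to the longest reusable overlap.
With 3 states:
        a   b   c  
>  q0   q0  q0  q1 
   q1   q2  q0  q1 
 * q2   q2  q2  q2 
(> = start, * = accepting)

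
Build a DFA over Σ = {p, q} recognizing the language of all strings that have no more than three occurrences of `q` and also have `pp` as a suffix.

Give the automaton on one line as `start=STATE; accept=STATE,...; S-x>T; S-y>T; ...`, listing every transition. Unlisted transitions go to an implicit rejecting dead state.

Run two small machines in parallel and take their product. One (5 states) tracks the count of `q`s, saturating at 4; the other (3 states) tracks how much of the suffix `pp` has currently been matched. Each combined state is a pair, one component from each; accept when both components accept.
With 15 states:
          p    q  
>  S0     S1   S2 
   S1     S3   S2 
   S2     S4   S5 
 * S3     S3   S2 
   S4     S6   S5 
   S5     S7   S8 
 * S6     S6   S5 
   S7     S9   S8 
   S8    S10  S11 
 * S9     S9   S8 
   S10   S12  S11 
   S11   S13  S11 
 * S12   S12  S11 
   S13   S14  S11 
   S14   S14  S11 
(> = start, * = accepting)

start=S0; accept=S3,S6,S9,S12; S0-p>S1; S0-q>S2; S1-p>S3; S1-q>S2; S2-p>S4; S2-q>S5; S3-p>S3; S3-q>S2; S4-p>S6; S4-q>S5; S5-p>S7; S5-q>S8; S6-p>S6; S6-q>S5; S7-p>S9; S7-q>S8; S8-p>S10; S8-q>S11; S9-p>S9; S9-q>S8; S10-p>S12; S10-q>S11; S11-p>S13; S11-q>S11; S12-p>S12; S12-q>S11; S13-p>S14; S13-q>S11; S14-p>S14; S14-q>S11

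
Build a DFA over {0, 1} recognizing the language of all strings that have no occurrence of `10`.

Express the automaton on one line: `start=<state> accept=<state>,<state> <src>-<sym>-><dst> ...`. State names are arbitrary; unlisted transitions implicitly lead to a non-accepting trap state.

start=S0 accept=S0,S1 S0-0->S0 S0-1->S1 S1-0->S2 S1-1->S1 S2-0->S2 S2-1->S2

Track partial matches of the forbidden pattern `10`. State S2 is a dead state reached once `10` has occurred; every other state accepts. S0 means no part of `10` is currently matched.
        0   1  
>* S0   S0  S1 
 * S1   S2  S1 
   S2   S2  S2 
(> = start, * = accepting)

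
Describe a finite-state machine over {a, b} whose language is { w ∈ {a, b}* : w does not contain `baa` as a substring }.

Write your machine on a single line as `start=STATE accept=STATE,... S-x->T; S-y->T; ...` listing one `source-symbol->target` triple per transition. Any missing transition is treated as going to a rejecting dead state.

start=s0; accept=s0,s1,s2; s0-a->s0; s0-b->s1; s1-a->s2; s1-b->s1; s2-a->s3; s2-b->s1; s3-a->s3; s3-b->s3

Track partial matches of the forbidden pattern `baa`. State s3 is a dead state reached once `baa` has occurred; every other state accepts. s0 means no part of `baa` is currently matched.
        a   b  
>* s0   s0  s1 
 * s1   s2  s1 
 * s2   s3  s1 
   s3   s3  s3 
(> = start, * = accepting)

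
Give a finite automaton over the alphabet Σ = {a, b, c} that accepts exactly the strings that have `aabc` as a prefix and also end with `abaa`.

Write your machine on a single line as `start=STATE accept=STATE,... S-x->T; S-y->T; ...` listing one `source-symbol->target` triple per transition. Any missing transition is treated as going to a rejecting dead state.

Handle the two conditions separately and then intersect. One (6 states) tracks whether the input so far still matches the prefix `aabc`; the other (5 states) tracks how much of the suffix `abaa` has currently been matched. Each combined state is a pair, one component from each; accept when both components accept. Minimizing collapses redundant product states.
10 states suffice.
        a   b   c  
>  q0   q1  q2  q2 
   q1   q3  q2  q2 
   q2   q2  q2  q2 
   q3   q2  q4  q2 
   q4   q2  q2  q5 
   q5   q6  q5  q5 
   q6   q6  q7  q5 
   q7   q8  q5  q5 
   q8   q9  q7  q5 
 * q9   q6  q7  q5 
(> = start, * = accepting)

start=q0; accept=q9; q0-a->q1; q0-b->q2; q0-c->q2; q1-a->q3; q1-b->q2; q1-c->q2; q2-a->q2; q2-b->q2; q2-c->q2; q3-a->q2; q3-b->q4; q3-c->q2; q4-a->q2; q4-b->q2; q4-c->q5; q5-a->q6; q5-b->q5; q5-c->q5; q6-a->q6; q6-b->q7; q6-c->q5; q7-a->q8; q7-b->q5; q7-c->q5; q8-a->q9; q8-b->q7; q8-c->q5; q9-a->q6; q9-b->q7; q9-c->q5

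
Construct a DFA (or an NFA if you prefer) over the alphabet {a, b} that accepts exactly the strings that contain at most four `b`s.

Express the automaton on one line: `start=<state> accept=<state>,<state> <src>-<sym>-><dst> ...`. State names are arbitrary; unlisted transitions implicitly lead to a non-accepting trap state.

start=s0 accept=s0,s1,s2,s3,s4 s0-a->s0 s0-b->s1 s1-a->s1 s1-b->s2 s2-a->s2 s2-b->s3 s3-a->s3 s3-b->s4 s4-a->s4 s4-b->s5 s5-a->s5 s5-b->s5

Only the number of `b`s matters, and only up to 5. Make a chain s0 → s1 → s2 → s3 → s4 → s5 advanced by each `b` (with s5 absorbing); every other symbol self-loops. The accepting set is {s0, s1, s2, s3, s4}.
        a   b  
>* s0   s0  s1 
 * s1   s1  s2 
 * s2   s2  s3 
 * s3   s3  s4 
 * s4   s4  s5 
   s5   s5  s5 
(> = start, * = accepting)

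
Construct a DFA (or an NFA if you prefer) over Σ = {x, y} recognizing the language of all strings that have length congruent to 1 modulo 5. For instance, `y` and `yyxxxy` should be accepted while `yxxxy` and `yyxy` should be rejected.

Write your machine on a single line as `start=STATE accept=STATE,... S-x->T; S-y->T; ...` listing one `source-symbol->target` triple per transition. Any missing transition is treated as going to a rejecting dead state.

Count input length modulo 5: every symbol advances one step around the cycle q0 → q1 → q2 → q3 → q4 → q0. Accept at q1.
5 states suffice.
        x   y  
>  q0   q1  q1 
 * q1   q2  q2 
   q2   q3  q3 
   q3   q4  q4 
   q4   q0  q0 
(> = start, * = accepting)

start=q0; accept=q1; q0-x->q1; q0-y->q1; q1-x->q2; q1-y->q2; q2-x->q3; q2-y->q3; q3-x->q4; q3-y->q4; q4-x->q0; q4-y->q0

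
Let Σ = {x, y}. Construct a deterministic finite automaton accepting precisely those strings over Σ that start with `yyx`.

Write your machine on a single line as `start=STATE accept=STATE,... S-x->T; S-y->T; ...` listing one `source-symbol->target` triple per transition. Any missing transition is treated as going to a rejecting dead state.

start=S0; accept=S3; S0-x->S4; S0-y->S1; S1-x->S4; S1-y->S2; S2-x->S3; S2-y->S4; S3-x->S3; S3-y->S3; S4-x->S4; S4-y->S4

Check the first 3 symbols one by one: S0 through S2 record how many have matched `yyx` so far; any wrong symbol goes to the dead state S4. After all 3 match we enter the accepting sink S3.
A 5-state machine:
        x   y  
>  S0   S4  S1 
   S1   S4  S2 
   S2   S3  S4 
 * S3   S3  S3 
   S4   S4  S4 
(> = start, * = accepting)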